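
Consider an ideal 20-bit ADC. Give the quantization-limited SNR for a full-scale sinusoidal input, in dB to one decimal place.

122.2 dB

SNR ≈ 6.02·N + 1.76 dB = 6.02·20 + 1.76 = 122.16 dB.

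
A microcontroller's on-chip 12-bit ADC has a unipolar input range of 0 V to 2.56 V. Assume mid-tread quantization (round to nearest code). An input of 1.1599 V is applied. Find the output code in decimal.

code 1856

With 4096 levels over 2.56 V, one step is 0.625 mV.
(V_in − V_low)/LSB = (1.1599 − 0) / 0.000625 = 1855.840.
So the output code is 1856.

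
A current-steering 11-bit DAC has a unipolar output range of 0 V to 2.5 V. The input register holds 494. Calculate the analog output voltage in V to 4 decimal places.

LSB = 2.5 V / 2^11 = 1.221 mV.
V_out = 0 + 494 × 0.0012207 V = 0.603027 V.

0.6030 V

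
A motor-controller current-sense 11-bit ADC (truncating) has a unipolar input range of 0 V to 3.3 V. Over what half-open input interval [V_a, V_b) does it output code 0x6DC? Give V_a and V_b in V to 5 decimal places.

[2.82949 V, 2.83110 V)

LSB = 3.3/2^11 = 1.611 mV.
Code 0x6DC = 1756 decimal.
V_a = V_low + 1756·LSB = 2.82949 V; V_b = V_low + 1757·LSB = 2.8311 V.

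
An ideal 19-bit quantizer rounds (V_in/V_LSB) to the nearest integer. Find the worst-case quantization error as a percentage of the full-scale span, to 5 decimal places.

Rounding → worst-case error = ½ LSB = V_FS/2^20, so 100/1048576 = 9.53674e-05 % of full scale.

0.00010 %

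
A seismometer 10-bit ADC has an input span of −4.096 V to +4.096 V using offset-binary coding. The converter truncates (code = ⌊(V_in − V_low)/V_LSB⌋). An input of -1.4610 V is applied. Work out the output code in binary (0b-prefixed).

code 0b101001001 (decimal 329)

Full-scale span = 8.192 V; LSB = 8.192/2^10 = 8.000 mV.
(V_in − V_low)/LSB = (-1.4610 − (−4.096)) / 0.008 = 329.375.
So the output code is 329.
In binary (0b-prefixed): 0b101001001.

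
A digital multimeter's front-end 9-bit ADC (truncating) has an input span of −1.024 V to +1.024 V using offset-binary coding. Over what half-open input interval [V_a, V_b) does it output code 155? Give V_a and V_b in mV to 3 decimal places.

LSB = 2.048/2^9 = 4.000 mV.
V_a = V_low + 155·LSB = -0.404 V; V_b = V_low + 156·LSB = -0.4 V.

[-404.000 mV, -400.000 mV)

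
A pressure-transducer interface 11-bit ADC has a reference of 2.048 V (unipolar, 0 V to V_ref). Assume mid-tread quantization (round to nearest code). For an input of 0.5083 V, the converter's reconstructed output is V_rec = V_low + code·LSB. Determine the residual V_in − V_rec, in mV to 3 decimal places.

0.300 mV

LSB = 2.048/2^11 = 1.000 mV.
(0.5083 − 0)/0.001 = 508.3000; round gives code 508.
V_rec = 0 + 508·0.001 = 0.508 V.
V_in − V_rec = 0.0003 V = 0.300 mV.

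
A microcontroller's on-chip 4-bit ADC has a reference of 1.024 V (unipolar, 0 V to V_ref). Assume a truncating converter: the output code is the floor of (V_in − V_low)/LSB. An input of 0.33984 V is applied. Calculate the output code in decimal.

LSB = 1.024 V / 16 = 64.000 mV.
(0.33984 − 0) / 0.064 = 5.310 LSBs.
Floor → code 5.

code 5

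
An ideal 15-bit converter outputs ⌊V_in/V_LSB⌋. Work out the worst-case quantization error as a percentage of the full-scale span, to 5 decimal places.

Truncating → worst-case error = 1 LSB = V_FS/2^15, so 100/32768 = 0.00305176 % of full scale.

0.00305 %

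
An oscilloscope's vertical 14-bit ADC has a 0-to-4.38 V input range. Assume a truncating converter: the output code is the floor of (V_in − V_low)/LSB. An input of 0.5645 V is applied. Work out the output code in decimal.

Full-scale span = 4.38 V; LSB = 4.38/2^14 = 267.33 µV.
Input sits at 2111.591 steps above V_low.
Floor → code 2111.

code 2111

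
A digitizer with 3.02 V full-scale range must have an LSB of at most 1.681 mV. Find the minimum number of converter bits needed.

Number of steps required ≥ 3.02 V / 1.681 mV = 1796.55.
Need 2^N ≥ 1796.55; 2^10 = 1024, 2^11 = 2048.
Minimum N = 11.

11 bits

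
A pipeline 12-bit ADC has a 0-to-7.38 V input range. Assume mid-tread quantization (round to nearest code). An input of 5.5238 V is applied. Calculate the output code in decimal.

With 4096 levels over 7.38 V, one step is 1.802 mV.
Input sits at 3065.784 steps above V_low.
So the output code is 3066.

code 3066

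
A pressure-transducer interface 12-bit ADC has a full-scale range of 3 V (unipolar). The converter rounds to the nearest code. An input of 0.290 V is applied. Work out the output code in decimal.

LSB = 3 V / 4096 = 0.732 mV.
(V_in − V_low)/LSB = (0.290 − 0) / 0.000732422 = 395.947.
So the output code is 396.

code 396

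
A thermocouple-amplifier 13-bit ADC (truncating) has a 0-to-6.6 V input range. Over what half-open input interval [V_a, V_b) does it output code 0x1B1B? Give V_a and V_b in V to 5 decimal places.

LSB = 6.6/2^13 = 0.806 mV.
Code 0x1B1B = 6939 decimal.
V_a = V_low + 6939·LSB = 5.5905 V; V_b = V_low + 6940·LSB = 5.59131 V.

[5.59050 V, 5.59131 V)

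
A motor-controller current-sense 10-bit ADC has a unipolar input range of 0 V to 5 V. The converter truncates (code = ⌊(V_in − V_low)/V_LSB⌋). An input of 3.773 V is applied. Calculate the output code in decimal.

code 772

Full-scale span = 5 V; LSB = 5/2^10 = 4.883 mV.
(3.773 − 0) / 0.00488281 = 772.710 LSBs.
Floor → code 772.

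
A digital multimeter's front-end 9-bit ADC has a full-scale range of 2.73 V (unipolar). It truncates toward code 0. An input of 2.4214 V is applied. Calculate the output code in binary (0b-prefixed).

code 0b111000110 (decimal 454)

Full-scale span = 2.73 V; LSB = 2.73/2^9 = 5.332 mV.
(V_in − V_low)/LSB = (2.4214 − 0) / 0.00533203 = 454.123.
⌊·⌋(454.123) = 454.
In binary (0b-prefixed): 0b111000110.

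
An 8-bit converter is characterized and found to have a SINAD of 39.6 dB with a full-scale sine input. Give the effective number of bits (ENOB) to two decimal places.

6.29 bits

ENOB = (SINAD − 1.76) / 6.02 = (39.6 − 1.76)/6.02 = 6.286.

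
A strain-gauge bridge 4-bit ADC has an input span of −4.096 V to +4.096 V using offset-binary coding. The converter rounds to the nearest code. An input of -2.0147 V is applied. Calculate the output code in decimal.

LSB = 8.192 V / 16 = 0.5120 V.
(-2.0147 − (−4.096)) / 0.512 = 4.065 LSBs.
So the output code is 4.

code 4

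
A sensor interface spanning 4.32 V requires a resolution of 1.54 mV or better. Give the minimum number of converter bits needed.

12 bits

Number of steps required ≥ 4.32 V / 1.54 mV = 2805.19.
Need 2^N ≥ 2805.19; 2^11 = 2048, 2^12 = 4096.
Minimum N = 12.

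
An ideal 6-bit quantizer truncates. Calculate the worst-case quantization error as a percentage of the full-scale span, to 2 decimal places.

Truncating → worst-case error = 1 LSB = V_FS/2^6, so 100/64 = 1.5625 % of full scale.

1.56 %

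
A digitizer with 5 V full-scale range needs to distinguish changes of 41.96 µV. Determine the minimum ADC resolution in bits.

Number of steps required ≥ 5 V / 41.96 µV = 119161.11.
Need 2^N ≥ 119161.11; 2^16 = 65536, 2^17 = 131072.
Minimum N = 17.

17 bits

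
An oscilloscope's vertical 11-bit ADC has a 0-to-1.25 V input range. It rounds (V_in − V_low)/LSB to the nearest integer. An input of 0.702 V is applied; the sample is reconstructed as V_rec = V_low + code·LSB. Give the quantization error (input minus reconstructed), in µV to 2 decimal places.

One LSB is 1.25 V / 2048 = 0.610 mV.
(0.702 − 0)/0.000610352 = 1150.1568; round gives code 1150.
V_rec = 0 + 1150·0.000610352 = 0.7019043 V.
Error = 0.702 − 0.7019043 = 9.57031e-05 V = 95.70 µV.

95.70 µV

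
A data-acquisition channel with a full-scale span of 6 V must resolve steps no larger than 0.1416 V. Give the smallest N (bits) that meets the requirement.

6 bits

Number of steps required ≥ 6 V / 0.1416 V = 42.37.
Need 2^N ≥ 42.37; 2^5 = 32, 2^6 = 64.
Minimum N = 6.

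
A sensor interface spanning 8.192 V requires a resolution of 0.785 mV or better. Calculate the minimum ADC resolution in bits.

14 bits

Number of steps required ≥ 8.192 V / 0.785 mV = 10435.67.
Need 2^N ≥ 10435.67; 2^13 = 8192, 2^14 = 16384.
Minimum N = 14.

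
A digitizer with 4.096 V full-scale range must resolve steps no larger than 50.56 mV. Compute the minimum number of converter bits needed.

Number of steps required ≥ 4.096 V / 50.56 mV = 81.01.
Need 2^N ≥ 81.01; 2^6 = 64, 2^7 = 128.
Minimum N = 7.

7 bits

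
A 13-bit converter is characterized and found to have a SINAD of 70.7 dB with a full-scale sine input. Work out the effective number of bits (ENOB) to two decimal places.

ENOB = (SINAD − 1.76) / 6.02 = (70.7 − 1.76)/6.02 = 11.452.

11.45 bits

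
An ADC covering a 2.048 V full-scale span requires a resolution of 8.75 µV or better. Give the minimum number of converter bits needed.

Number of steps required ≥ 2.048 V / 8.75 µV = 234057.14.
Need 2^N ≥ 234057.14; 2^17 = 131072, 2^18 = 262144.
Minimum N = 18.

18 bits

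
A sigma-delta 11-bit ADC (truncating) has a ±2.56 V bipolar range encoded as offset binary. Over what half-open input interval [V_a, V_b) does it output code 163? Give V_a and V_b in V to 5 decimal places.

[-2.15250 V, -2.15000 V)

LSB = 5.12/2^11 = 2.500 mV.
V_a = V_low + 163·LSB = -2.1525 V; V_b = V_low + 164·LSB = -2.15 V.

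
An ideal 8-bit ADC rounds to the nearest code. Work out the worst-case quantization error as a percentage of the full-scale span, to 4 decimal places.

Rounding → worst-case error = ½ LSB = V_FS/2^9, so 100/512 = 0.195312 % of full scale.

0.1953 %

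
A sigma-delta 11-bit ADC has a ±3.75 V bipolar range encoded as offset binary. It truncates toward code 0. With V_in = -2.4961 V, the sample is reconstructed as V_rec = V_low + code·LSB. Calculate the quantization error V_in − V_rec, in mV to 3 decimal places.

LSB = 7.5/2^11 = 3.662 mV.
(V_in − V_low)/LSB = (-2.4961 − (−3.75))/0.00366211 = 342.3983 → code 342 (floor).
Code 342 maps back to (−3.75) + 342×0.00366211 V = -2.4975586 V.
Difference: 0.00145859 V → 1.459 mV.

1.459 mV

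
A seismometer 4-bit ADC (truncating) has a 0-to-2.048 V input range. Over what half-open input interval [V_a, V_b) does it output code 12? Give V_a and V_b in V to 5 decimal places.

[1.53600 V, 1.66400 V)

LSB = 2.048/2^4 = 128.000 mV.
V_a = V_low + 12·LSB = 1.536 V; V_b = V_low + 13·LSB = 1.664 V.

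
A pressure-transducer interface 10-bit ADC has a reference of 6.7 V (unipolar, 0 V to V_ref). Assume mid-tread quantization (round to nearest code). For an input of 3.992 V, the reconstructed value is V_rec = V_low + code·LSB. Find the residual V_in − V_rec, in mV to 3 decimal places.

0.789 mV

One LSB is 6.7 V / 1024 = 6.543 mV.
(V_in − V_low)/LSB = (3.992 − 0)/0.00654297 = 610.1206 → code 610 (round).
Code 610 maps back to 0 + 610×0.00654297 V = 3.9912109 V.
Error = 3.992 − 3.9912109 = 0.000789063 V = 0.789 mV.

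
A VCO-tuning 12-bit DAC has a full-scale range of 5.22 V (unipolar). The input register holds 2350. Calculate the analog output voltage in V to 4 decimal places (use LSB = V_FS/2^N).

2.9949 V

LSB = 5.22 V / 2^12 = 1.274 mV.
V_out = 0 + 2350 × 0.00127441 V = 2.99487 V.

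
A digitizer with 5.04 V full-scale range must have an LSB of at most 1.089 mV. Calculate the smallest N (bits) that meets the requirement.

13 bits

Number of steps required ≥ 5.04 V / 1.089 mV = 4628.10.
Need 2^N ≥ 4628.10; 2^12 = 4096, 2^13 = 8192.
Minimum N = 13.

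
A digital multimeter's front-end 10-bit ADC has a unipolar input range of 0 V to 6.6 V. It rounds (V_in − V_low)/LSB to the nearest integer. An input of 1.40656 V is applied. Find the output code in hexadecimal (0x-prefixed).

With 1024 levels over 6.6 V, one step is 6.445 mV.
(1.40656 − 0) / 0.00644531 = 218.230 LSBs.
So the output code is 218.
In hexadecimal (0x-prefixed): 0xDA.

code 0xDA (decimal 218)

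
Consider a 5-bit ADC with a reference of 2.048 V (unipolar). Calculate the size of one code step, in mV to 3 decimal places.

Full-scale span = 2.048 V.
LSB = 2.048 / 2^5 = 2.048 / 32 = 0.064 V = 64.000 mV.

64.000 mV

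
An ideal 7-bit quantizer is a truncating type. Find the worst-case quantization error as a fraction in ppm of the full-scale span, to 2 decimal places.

Truncating → worst-case error = 1 LSB = V_FS/2^7, so 1e+06/128 = 7812.5 ppm of full scale.

7812.50 ppm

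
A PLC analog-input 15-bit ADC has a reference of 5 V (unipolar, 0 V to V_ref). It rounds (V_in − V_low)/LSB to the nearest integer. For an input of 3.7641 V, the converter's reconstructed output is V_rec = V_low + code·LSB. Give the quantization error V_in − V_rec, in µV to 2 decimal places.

Step size: 5 V ÷ 2^15 = 152.59 µV.
(V_in − V_low)/LSB = (3.7641 − 0)/0.000152588 = 24668.4058 → code 24668 (round).
V_rec = 0 + 24668·0.000152588 = 3.7640381 V.
Error = 3.7641 − 3.7640381 = 6.19141e-05 V = 61.91 µV.

61.91 µV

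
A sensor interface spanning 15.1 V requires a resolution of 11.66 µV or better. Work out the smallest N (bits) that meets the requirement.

Number of steps required ≥ 15.1 V / 11.66 µV = 1295025.73.
Need 2^N ≥ 1295025.73; 2^20 = 1048576, 2^21 = 2097152.
Minimum N = 21.

21 bits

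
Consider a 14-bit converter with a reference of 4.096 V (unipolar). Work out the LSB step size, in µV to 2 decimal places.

250.00 µV

Full-scale span = 4.096 V.
LSB = 4.096 / 2^14 = 4.096 / 16384 = 0.00025 V = 250.00 µV.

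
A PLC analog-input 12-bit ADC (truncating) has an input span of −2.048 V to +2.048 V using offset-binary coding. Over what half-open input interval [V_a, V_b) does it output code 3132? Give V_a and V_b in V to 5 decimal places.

[1.08400 V, 1.08500 V)

LSB = 4.096/2^12 = 1.000 mV.
V_a = V_low + 3132·LSB = 1.084 V; V_b = V_low + 3133·LSB = 1.085 V.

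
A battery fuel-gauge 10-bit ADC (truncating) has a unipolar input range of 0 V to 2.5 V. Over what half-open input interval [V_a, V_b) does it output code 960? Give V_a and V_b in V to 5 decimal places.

LSB = 2.5/2^10 = 2.441 mV.
V_a = V_low + 960·LSB = 2.34375 V; V_b = V_low + 961·LSB = 2.34619 V.

[2.34375 V, 2.34619 V)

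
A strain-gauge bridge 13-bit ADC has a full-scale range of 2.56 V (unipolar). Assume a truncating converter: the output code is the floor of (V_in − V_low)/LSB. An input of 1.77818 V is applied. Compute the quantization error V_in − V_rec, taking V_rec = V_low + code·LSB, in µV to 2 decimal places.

LSB = 2.56/2^13 = 312.50 µV.
(V_in − V_low)/LSB = (1.77818 − 0)/0.0003125 = 5690.1760 → code 5690 (floor).
V_rec = 0 + 5690·0.0003125 = 1.778125 V.
V_in − V_rec = 5.5e-05 V = 55.00 µV.

55.00 µV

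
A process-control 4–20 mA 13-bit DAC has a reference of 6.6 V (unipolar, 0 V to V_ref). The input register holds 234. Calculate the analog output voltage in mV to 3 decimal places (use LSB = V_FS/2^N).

188.525 mV

LSB = 6.6 V / 2^13 = 0.806 mV.
V_out = 0 + 234 × 0.000805664 V = 0.188525 V.
= 188.525 mV.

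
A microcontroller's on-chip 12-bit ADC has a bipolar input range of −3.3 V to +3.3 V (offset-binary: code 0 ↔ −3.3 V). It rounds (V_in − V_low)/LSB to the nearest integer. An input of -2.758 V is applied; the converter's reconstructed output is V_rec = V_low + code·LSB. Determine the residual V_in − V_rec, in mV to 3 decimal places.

0.594 mV

Step size: 6.6 V ÷ 2^12 = 1.611 mV.
(-2.758 − (−3.3))/0.00161133 = 336.3685; round gives code 336.
Code 336 maps back to (−3.3) + 336×0.00161133 V = -2.7585938 V.
Difference: 0.00059375 V → 0.594 mV.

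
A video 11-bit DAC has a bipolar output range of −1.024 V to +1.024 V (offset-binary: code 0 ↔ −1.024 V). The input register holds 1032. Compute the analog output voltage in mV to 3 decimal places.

LSB = 2.048 V / 2^11 = 1.000 mV.
V_out = (−1.024) + 1032 × 0.001 V = 0.008 V.
= 8.000 mV.

8.000 mV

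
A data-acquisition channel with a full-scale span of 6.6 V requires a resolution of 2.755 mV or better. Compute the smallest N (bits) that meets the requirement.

12 bits

Number of steps required ≥ 6.6 V / 2.755 mV = 2395.64.
Need 2^N ≥ 2395.64; 2^11 = 2048, 2^12 = 4096.
Minimum N = 12.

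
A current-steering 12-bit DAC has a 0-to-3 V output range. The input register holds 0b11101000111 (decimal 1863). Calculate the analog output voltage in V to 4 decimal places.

1.3645 V

LSB = 3 V / 2^12 = 0.732 mV.
Code 0b11101000111 = 1863 decimal.
V_out = 0 + 1863 × 0.000732422 V = 1.3645 V.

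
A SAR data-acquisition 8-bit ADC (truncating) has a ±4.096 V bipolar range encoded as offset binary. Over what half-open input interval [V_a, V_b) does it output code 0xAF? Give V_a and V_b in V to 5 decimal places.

[1.50400 V, 1.53600 V)

LSB = 8.192/2^8 = 32.000 mV.
Code 0xAF = 175 decimal.
V_a = V_low + 175·LSB = 1.504 V; V_b = V_low + 176·LSB = 1.536 V.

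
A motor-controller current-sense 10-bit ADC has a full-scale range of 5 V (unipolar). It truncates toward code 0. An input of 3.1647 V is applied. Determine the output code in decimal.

With 1024 levels over 5 V, one step is 4.883 mV.
Input sits at 648.131 steps above V_low.
Floor → code 648.

code 648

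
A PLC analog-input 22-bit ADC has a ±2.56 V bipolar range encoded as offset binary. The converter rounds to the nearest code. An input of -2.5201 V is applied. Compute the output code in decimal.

Full-scale span = 5.12 V; LSB = 5.12/2^22 = 1.22 µV.
Input sits at 32686.080 steps above V_low.
Round → code 32686.

code 32686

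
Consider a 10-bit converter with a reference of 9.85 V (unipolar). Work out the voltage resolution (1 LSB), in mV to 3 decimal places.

9.619 mV

Full-scale span = 9.85 V.
LSB = 9.85 / 2^10 = 9.85 / 1024 = 0.00961914 V = 9.619 mV.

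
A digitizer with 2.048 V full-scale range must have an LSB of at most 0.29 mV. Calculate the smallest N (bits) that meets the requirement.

13 bits

Number of steps required ≥ 2.048 V / 0.29 mV = 7062.07.
Need 2^N ≥ 7062.07; 2^12 = 4096, 2^13 = 8192.
Minimum N = 13.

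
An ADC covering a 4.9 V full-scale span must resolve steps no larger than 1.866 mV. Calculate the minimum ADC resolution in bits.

12 bits

Number of steps required ≥ 4.9 V / 1.866 mV = 2625.94.
Need 2^N ≥ 2625.94; 2^11 = 2048, 2^12 = 4096.
Minimum N = 12.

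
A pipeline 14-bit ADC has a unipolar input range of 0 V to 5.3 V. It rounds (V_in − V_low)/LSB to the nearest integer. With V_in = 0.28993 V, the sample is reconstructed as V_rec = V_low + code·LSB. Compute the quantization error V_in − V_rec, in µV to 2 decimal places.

86.25 µV

Step size: 5.3 V ÷ 2^14 = 323.49 µV.
Scaled input = 896.2666 LSBs, so code = 896.
Reconstructed: 0.28984375 V.
Difference: 8.625e-05 V → 86.25 µV.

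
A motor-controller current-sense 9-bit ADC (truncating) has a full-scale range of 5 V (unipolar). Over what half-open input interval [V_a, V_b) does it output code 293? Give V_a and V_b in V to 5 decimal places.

[2.86133 V, 2.87109 V)

LSB = 5/2^9 = 9.766 mV.
V_a = V_low + 293·LSB = 2.86133 V; V_b = V_low + 294·LSB = 2.87109 V.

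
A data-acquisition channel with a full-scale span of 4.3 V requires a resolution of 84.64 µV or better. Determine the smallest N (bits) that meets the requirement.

Number of steps required ≥ 4.3 V / 84.64 µV = 50803.40.
Need 2^N ≥ 50803.40; 2^15 = 32768, 2^16 = 65536.
Minimum N = 16.

16 bits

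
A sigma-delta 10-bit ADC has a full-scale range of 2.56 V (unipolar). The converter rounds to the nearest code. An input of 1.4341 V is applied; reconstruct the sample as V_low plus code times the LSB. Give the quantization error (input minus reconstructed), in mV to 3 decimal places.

One LSB is 2.56 V / 1024 = 2.500 mV.
(1.4341 − 0)/0.0025 = 573.6400; round gives code 574.
V_rec = 0 + 574·0.0025 = 1.435 V.
V_in − V_rec = -0.0009 V = -0.900 mV.

-0.900 mV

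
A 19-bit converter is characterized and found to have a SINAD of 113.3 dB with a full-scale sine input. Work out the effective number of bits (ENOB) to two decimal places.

18.53 bits

ENOB = (SINAD − 1.76) / 6.02 = (113.3 − 1.76)/6.02 = 18.528.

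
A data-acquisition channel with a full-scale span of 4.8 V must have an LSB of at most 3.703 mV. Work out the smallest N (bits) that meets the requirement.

Number of steps required ≥ 4.8 V / 3.703 mV = 1296.25.
Need 2^N ≥ 1296.25; 2^10 = 1024, 2^11 = 2048.
Minimum N = 11.

11 bits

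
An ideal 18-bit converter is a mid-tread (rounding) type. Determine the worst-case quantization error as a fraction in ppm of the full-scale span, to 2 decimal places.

Rounding → worst-case error = ½ LSB = V_FS/2^19, so 1e+06/524288 = 1.90735 ppm of full scale.

1.91 ppm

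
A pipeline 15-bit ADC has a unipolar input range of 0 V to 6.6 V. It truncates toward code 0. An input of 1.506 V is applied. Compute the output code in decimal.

code 7477

Full-scale span = 6.6 V; LSB = 6.6/2^15 = 201.42 µV.
(1.506 − 0) / 0.000201416 = 7477.062 LSBs.
Floor → code 7477.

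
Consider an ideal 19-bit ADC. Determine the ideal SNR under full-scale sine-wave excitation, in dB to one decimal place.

SNR ≈ 6.02·N + 1.76 dB = 6.02·19 + 1.76 = 116.14 dB.

116.1 dB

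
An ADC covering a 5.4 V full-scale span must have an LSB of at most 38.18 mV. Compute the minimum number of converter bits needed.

Number of steps required ≥ 5.4 V / 38.18 mV = 141.44.
Need 2^N ≥ 141.44; 2^7 = 128, 2^8 = 256.
Minimum N = 8.

8 bits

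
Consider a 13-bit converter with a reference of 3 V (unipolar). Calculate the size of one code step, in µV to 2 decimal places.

366.21 µV

Full-scale span = 3 V.
LSB = 3 / 2^13 = 3 / 8192 = 0.000366211 V = 366.21 µV.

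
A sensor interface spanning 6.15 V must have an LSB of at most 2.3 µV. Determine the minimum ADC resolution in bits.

Number of steps required ≥ 6.15 V / 2.3 µV = 2673913.04.
Need 2^N ≥ 2673913.04; 2^21 = 2097152, 2^22 = 4194304.
Minimum N = 22.

22 bits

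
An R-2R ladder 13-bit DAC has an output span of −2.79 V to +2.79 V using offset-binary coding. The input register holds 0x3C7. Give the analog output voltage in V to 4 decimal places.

-2.1313 V

LSB = 5.58 V / 2^13 = 0.681 mV.
Code 0x3C7 = 967 decimal.
V_out = (−2.79) + 967 × 0.000681152 V = -2.13133 V.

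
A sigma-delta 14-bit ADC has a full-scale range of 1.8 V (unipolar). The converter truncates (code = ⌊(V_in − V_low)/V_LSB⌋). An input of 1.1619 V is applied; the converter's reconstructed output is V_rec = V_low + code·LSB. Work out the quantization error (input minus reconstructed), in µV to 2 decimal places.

Step size: 1.8 V ÷ 2^14 = 109.86 µV.
Scaled input = 10575.8720 LSBs, so code = 10575.
Code 10575 maps back to 0 + 10575×0.000109863 V = 1.1618042 V.
Difference: 9.58008e-05 V → 95.80 µV.

95.80 µV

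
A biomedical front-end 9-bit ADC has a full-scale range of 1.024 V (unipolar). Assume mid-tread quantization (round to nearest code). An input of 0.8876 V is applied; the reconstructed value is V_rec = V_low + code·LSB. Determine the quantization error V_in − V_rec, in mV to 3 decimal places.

One LSB is 1.024 V / 512 = 2.000 mV.
(V_in − V_low)/LSB = (0.8876 − 0)/0.002 = 443.8000 → code 444 (round).
Reconstructed: 0.888 V.
V_in − V_rec = -0.0004 V = -0.400 mV.

-0.400 mV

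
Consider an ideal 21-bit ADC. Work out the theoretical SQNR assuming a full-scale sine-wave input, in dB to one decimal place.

SNR ≈ 6.02·N + 1.76 dB = 6.02·21 + 1.76 = 128.18 dB.

128.2 dB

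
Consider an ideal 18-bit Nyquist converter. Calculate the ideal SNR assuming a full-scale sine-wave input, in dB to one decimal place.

SNR ≈ 6.02·N + 1.76 dB = 6.02·18 + 1.76 = 110.12 dB.

110.1 dB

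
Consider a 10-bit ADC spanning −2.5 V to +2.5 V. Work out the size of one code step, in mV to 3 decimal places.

4.883 mV

Full-scale span = 5 V.
LSB = 5 / 2^10 = 5 / 1024 = 0.00488281 V = 4.883 mV.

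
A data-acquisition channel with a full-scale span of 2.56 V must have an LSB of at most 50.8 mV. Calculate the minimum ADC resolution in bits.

Number of steps required ≥ 2.56 V / 50.8 mV = 50.39.
Need 2^N ≥ 50.39; 2^5 = 32, 2^6 = 64.
Minimum N = 6.

6 bits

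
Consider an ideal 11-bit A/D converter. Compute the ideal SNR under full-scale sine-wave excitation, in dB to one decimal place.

SNR ≈ 6.02·N + 1.76 dB = 6.02·11 + 1.76 = 67.98 dB.

68.0 dB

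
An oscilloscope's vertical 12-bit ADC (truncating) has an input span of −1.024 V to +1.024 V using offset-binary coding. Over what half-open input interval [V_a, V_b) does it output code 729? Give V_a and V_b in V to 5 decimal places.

[-0.65950 V, -0.65900 V)

LSB = 2.048/2^12 = 0.500 mV.
V_a = V_low + 729·LSB = -0.6595 V; V_b = V_low + 730·LSB = -0.659 V.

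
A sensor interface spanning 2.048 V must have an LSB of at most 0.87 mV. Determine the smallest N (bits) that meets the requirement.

Number of steps required ≥ 2.048 V / 0.87 mV = 2354.02.
Need 2^N ≥ 2354.02; 2^11 = 2048, 2^12 = 4096.
Minimum N = 12.

12 bits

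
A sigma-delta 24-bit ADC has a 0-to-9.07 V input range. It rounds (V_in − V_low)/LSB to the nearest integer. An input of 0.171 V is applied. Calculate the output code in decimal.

LSB = 9.07 V / 16777216 = 0.54 µV.
(0.171 − 0) / 5.40614e-07 = 316306.939 LSBs.
So the output code is 316307.

code 316307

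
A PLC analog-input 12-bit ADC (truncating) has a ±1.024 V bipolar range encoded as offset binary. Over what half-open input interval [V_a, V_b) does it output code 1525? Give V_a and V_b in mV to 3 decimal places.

LSB = 2.048/2^12 = 0.500 mV.
V_a = V_low + 1525·LSB = -0.2615 V; V_b = V_low + 1526·LSB = -0.261 V.

[-261.500 mV, -261.000 mV)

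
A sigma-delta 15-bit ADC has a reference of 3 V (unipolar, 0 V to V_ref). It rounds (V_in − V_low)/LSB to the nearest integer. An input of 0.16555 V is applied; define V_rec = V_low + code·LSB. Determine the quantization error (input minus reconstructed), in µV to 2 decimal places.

22.66 µV

Step size: 3 V ÷ 2^15 = 91.55 µV.
(0.16555 − 0)/9.15527e-05 = 1808.2475; round gives code 1808.
Code 1808 maps back to 0 + 1808×9.15527e-05 V = 0.16552734 V.
Error = 0.16555 − 0.16552734 = 2.26562e-05 V = 22.66 µV.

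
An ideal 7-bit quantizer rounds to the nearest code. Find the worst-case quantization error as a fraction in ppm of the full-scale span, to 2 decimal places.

3906.25 ppm

Rounding → worst-case error = ½ LSB = V_FS/2^8, so 1e+06/256 = 3906.25 ppm of full scale.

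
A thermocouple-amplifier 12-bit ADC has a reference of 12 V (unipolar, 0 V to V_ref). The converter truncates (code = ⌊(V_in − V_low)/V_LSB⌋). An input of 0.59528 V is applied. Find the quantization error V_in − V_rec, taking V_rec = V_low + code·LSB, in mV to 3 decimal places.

Step size: 12 V ÷ 2^12 = 2.930 mV.
Scaled input = 203.1889 LSBs, so code = 203.
V_rec = 0 + 203·0.00292969 = 0.59472656 V.
V_in − V_rec = 0.000553438 V = 0.553 mV.

0.553 mV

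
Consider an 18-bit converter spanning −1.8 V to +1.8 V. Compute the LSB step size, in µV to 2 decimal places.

13.73 µV

Full-scale span = 3.6 V.
LSB = 3.6 / 2^18 = 3.6 / 262144 = 1.37329e-05 V = 13.73 µV.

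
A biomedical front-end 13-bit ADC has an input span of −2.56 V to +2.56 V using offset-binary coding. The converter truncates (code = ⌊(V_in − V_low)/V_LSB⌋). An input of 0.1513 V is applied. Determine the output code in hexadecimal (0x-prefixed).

LSB = 5.12 V / 8192 = 0.625 mV.
(0.1513 − (−2.56)) / 0.000625 = 4338.080 LSBs.
Floor → code 4338.
In hexadecimal (0x-prefixed): 0x10F2.

code 0x10F2 (decimal 4338)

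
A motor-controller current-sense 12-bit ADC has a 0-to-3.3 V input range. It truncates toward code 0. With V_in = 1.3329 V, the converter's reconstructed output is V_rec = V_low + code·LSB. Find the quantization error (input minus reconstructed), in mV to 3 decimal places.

0.332 mV

One LSB is 3.3 V / 4096 = 0.806 mV.
(V_in − V_low)/LSB = (1.3329 − 0)/0.000805664 = 1654.4116 → code 1654 (floor).
Reconstructed: 1.3325684 V.
V_in − V_rec = 0.000331641 V = 0.332 mV.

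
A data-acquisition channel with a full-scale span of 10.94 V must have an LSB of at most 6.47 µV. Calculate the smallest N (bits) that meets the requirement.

Number of steps required ≥ 10.94 V / 6.47 µV = 1690880.99.
Need 2^N ≥ 1690880.99; 2^20 = 1048576, 2^21 = 2097152.
Minimum N = 21.

21 bits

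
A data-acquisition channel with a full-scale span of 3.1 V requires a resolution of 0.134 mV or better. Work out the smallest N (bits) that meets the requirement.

15 bits

Number of steps required ≥ 3.1 V / 0.134 mV = 23134.33.
Need 2^N ≥ 23134.33; 2^14 = 16384, 2^15 = 32768.
Minimum N = 15.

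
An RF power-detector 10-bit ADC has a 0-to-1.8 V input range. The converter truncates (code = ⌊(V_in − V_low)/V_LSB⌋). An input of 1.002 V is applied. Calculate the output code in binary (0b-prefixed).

code 0b1000111010 (decimal 570)

Full-scale span = 1.8 V; LSB = 1.8/2^10 = 1.758 mV.
Input sits at 570.027 steps above V_low.
So the output code is 570.
In binary (0b-prefixed): 0b1000111010.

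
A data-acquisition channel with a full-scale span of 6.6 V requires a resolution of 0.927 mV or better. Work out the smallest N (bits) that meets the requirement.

13 bits

Number of steps required ≥ 6.6 V / 0.927 mV = 7119.74.
Need 2^N ≥ 7119.74; 2^12 = 4096, 2^13 = 8192.
Minimum N = 13.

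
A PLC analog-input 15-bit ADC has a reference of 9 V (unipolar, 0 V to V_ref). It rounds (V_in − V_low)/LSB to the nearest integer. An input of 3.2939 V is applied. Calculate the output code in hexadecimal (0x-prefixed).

Full-scale span = 9 V; LSB = 9/2^15 = 274.66 µV.
(3.2939 − 0) / 0.000274658 = 11992.724 LSBs.
So the output code is 11993.
In hexadecimal (0x-prefixed): 0x2ED9.

code 0x2ED9 (decimal 11993)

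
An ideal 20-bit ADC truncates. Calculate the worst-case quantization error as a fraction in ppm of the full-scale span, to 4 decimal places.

Truncating → worst-case error = 1 LSB = V_FS/2^20, so 1e+06/1048576 = 0.953674 ppm of full scale.

0.9537 ppm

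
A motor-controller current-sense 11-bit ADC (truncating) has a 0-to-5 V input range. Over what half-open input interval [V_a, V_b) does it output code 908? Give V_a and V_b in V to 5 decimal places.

LSB = 5/2^11 = 2.441 mV.
V_a = V_low + 908·LSB = 2.2168 V; V_b = V_low + 909·LSB = 2.21924 V.

[2.21680 V, 2.21924 V)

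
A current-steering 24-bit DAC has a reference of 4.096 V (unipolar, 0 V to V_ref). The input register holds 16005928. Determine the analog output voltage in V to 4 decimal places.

LSB = 4.096 V / 2^24 = 0.24 µV.
V_out = 0 + 16005928 × 2.44141e-07 V = 3.9077 V.

3.9077 V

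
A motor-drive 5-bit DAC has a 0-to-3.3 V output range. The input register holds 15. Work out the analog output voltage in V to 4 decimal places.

LSB = 3.3 V / 2^5 = 103.125 mV.
V_out = 0 + 15 × 0.103125 V = 1.54688 V.

1.5469 V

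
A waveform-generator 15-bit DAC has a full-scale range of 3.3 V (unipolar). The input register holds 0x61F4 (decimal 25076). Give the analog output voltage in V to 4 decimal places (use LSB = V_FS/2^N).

LSB = 3.3 V / 2^15 = 100.71 µV.
Code 0x61F4 = 25076 decimal.
V_out = 0 + 25076 × 0.000100708 V = 2.52535 V.

2.5254 V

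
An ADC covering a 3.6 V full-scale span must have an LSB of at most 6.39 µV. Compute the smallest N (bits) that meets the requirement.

20 bits

Number of steps required ≥ 3.6 V / 6.39 µV = 563380.28.
Need 2^N ≥ 563380.28; 2^19 = 524288, 2^20 = 1048576.
Minimum N = 20.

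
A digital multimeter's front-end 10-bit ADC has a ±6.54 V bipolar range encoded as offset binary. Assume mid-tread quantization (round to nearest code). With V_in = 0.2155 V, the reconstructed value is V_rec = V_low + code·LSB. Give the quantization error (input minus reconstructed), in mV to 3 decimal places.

-1.648 mV

One LSB is 13.08 V / 1024 = 12.773 mV.
Scaled input = 528.8709 LSBs, so code = 529.
Code 529 maps back to (−6.54) + 529×0.0127734 V = 0.21714844 V.
V_in − V_rec = -0.00164844 V = -1.648 mV.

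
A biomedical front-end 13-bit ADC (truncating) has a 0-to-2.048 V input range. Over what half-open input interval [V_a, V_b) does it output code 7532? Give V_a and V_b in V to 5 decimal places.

LSB = 2.048/2^13 = 250.00 µV.
V_a = V_low + 7532·LSB = 1.883 V; V_b = V_low + 7533·LSB = 1.88325 V.

[1.88300 V, 1.88325 V)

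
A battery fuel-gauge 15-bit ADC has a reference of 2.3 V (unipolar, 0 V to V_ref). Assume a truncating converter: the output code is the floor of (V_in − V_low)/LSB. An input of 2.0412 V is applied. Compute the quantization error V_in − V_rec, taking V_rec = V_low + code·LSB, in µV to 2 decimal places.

62.30 µV

LSB = 2.3/2^15 = 70.19 µV.
Scaled input = 29080.8877 LSBs, so code = 29080.
Reconstructed: 2.0411377 V.
V_in − V_rec = 6.23047e-05 V = 62.30 µV.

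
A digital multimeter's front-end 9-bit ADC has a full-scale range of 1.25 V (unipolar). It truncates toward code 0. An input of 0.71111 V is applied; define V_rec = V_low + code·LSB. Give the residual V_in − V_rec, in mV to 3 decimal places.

0.661 mV

Step size: 1.25 V ÷ 2^9 = 2.441 mV.
Scaled input = 291.2707 LSBs, so code = 291.
Code 291 maps back to 0 + 291×0.00244141 V = 0.71044922 V.
V_in − V_rec = 0.000660781 V = 0.661 mV.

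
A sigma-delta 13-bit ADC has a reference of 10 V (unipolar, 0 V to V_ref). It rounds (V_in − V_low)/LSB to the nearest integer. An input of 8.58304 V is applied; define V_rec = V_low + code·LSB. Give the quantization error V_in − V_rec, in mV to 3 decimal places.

0.276 mV

Step size: 10 V ÷ 2^13 = 1.221 mV.
(8.58304 − 0)/0.0012207 = 7031.2264; round gives code 7031.
Code 7031 maps back to 0 + 7031×0.0012207 V = 8.5827637 V.
Difference: 0.000276328 V → 0.276 mV.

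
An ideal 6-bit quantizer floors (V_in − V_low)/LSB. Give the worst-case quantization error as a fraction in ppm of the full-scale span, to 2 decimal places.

15625.00 ppm

Truncating → worst-case error = 1 LSB = V_FS/2^6, so 1e+06/64 = 15625 ppm of full scale.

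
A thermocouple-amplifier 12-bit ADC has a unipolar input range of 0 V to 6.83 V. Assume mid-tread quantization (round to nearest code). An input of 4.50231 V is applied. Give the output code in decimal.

code 2700

With 4096 levels over 6.83 V, one step is 1.667 mV.
(V_in − V_low)/LSB = (4.50231 − 0) / 0.00166748 = 2700.068.
Round → code 2700.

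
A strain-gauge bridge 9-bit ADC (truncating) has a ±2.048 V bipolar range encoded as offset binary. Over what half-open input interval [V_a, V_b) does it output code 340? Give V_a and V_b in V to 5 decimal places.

[0.67200 V, 0.68000 V)

LSB = 4.096/2^9 = 8.000 mV.
V_a = V_low + 340·LSB = 0.672 V; V_b = V_low + 341·LSB = 0.68 V.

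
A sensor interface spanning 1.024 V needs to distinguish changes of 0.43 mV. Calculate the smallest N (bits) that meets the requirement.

Number of steps required ≥ 1.024 V / 0.43 mV = 2381.40.
Need 2^N ≥ 2381.40; 2^11 = 2048, 2^12 = 4096.
Minimum N = 12.

12 bits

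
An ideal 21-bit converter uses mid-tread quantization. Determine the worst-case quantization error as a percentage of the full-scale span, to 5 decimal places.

0.00002 %

Rounding → worst-case error = ½ LSB = V_FS/2^22, so 100/4194304 = 2.38419e-05 % of full scale.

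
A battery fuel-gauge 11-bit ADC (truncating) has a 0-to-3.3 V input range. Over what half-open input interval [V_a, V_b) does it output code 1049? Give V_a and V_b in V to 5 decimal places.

LSB = 3.3/2^11 = 1.611 mV.
V_a = V_low + 1049·LSB = 1.69028 V; V_b = V_low + 1050·LSB = 1.69189 V.

[1.69028 V, 1.69189 V)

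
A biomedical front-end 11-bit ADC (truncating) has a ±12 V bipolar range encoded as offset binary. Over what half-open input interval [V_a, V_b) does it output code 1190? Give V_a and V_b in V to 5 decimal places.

LSB = 24/2^11 = 11.719 mV.
V_a = V_low + 1190·LSB = 1.94531 V; V_b = V_low + 1191·LSB = 1.95703 V.

[1.94531 V, 1.95703 V)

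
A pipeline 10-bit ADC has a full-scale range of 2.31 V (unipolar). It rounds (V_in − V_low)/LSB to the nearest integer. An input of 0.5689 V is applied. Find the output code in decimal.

LSB = 2.31 V / 1024 = 2.256 mV.
Input sits at 252.188 steps above V_low.
So the output code is 252.

code 252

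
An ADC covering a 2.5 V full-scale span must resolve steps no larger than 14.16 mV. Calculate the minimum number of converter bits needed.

Number of steps required ≥ 2.5 V / 14.16 mV = 176.55.
Need 2^N ≥ 176.55; 2^7 = 128, 2^8 = 256.
Minimum N = 8.

8 bits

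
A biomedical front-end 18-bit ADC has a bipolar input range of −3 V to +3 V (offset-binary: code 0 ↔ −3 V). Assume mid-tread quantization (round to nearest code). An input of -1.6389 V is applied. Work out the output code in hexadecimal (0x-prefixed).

LSB = 6 V / 262144 = 22.89 µV.
Input sits at 59467.366 steps above V_low.
So the output code is 59467.
In hexadecimal (0x-prefixed): 0xE84B.

code 0xE84B (decimal 59467)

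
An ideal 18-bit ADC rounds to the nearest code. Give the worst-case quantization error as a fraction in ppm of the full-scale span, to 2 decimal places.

1.91 ppm

Rounding → worst-case error = ½ LSB = V_FS/2^19, so 1e+06/524288 = 1.90735 ppm of full scale.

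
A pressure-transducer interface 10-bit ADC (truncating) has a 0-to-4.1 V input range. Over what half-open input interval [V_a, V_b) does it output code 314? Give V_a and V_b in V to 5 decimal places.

LSB = 4.1/2^10 = 4.004 mV.
V_a = V_low + 314·LSB = 1.25723 V; V_b = V_low + 315·LSB = 1.26123 V.

[1.25723 V, 1.26123 V)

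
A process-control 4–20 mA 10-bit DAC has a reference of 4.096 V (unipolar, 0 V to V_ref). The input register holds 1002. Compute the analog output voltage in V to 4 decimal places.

LSB = 4.096 V / 2^10 = 4.000 mV.
V_out = 0 + 1002 × 0.004 V = 4.008 V.

4.0080 V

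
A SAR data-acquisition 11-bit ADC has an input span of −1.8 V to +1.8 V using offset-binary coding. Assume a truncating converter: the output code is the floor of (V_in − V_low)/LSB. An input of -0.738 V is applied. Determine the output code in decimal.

code 604

LSB = 3.6 V / 2048 = 1.758 mV.
(-0.738 − (−1.8)) / 0.00175781 = 604.160 LSBs.
So the output code is 604.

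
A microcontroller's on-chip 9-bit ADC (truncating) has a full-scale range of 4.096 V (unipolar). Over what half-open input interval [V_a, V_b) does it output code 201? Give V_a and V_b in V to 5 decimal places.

LSB = 4.096/2^9 = 8.000 mV.
V_a = V_low + 201·LSB = 1.608 V; V_b = V_low + 202·LSB = 1.616 V.

[1.60800 V, 1.61600 V)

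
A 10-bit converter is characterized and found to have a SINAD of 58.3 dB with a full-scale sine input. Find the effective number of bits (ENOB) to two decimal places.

9.39 bits

ENOB = (SINAD − 1.76) / 6.02 = (58.3 − 1.76)/6.02 = 9.392.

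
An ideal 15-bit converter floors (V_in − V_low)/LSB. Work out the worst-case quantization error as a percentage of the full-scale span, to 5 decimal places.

0.00305 %

Truncating → worst-case error = 1 LSB = V_FS/2^15, so 100/32768 = 0.00305176 % of full scale.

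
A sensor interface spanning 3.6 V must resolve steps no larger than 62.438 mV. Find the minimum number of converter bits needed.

Number of steps required ≥ 3.6 V / 62.438 mV = 57.66.
Need 2^N ≥ 57.66; 2^5 = 32, 2^6 = 64.
Minimum N = 6.

6 bits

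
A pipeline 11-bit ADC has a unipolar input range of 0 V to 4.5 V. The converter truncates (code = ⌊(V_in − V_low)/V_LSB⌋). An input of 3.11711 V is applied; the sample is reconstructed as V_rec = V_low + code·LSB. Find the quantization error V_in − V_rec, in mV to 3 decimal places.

One LSB is 4.5 V / 2048 = 2.197 mV.
(V_in − V_low)/LSB = (3.11711 − 0)/0.00219727 = 1418.6314 → code 1418 (floor).
Reconstructed: 3.1157227 V.
Difference: 0.00138734 V → 1.387 mV.

1.387 mV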